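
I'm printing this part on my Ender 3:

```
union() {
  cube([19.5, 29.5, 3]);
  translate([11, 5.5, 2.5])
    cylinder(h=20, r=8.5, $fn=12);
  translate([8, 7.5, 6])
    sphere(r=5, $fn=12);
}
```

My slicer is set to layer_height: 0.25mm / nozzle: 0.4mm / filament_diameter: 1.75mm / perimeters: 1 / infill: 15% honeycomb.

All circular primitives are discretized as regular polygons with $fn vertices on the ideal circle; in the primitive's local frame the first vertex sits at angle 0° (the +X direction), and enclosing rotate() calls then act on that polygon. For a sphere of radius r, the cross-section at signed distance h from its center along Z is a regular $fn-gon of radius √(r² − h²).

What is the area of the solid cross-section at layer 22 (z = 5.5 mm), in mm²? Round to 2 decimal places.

217.14 mm²

At z = 5.5 mm: the cube is not intersected at this z (z outside [0, 3]); the r=8.5 cylinder at (11, 5.5) gives a regular 12-gon of circumradius 8.5 (constant along its height) (area = (12/2)·8.500²·sin(360°/12) = 216.75 mm²); the r=5 sphere at (8, 7.5) contributes a regular 12-gon of circumradius √(5²−0.5²) = 4.975 (area = (12/2)·4.975²·sin(360°/12) = 74.25 mm²); Taking the union: the regions partially overlap — summed areas 291.00 mm² minus the doubly-counted overlap 73.86 mm² gives 217.14 mm² — area = 217.14 mm². Overall, the cross-section is a single solid region. Net area = 217.14 mm².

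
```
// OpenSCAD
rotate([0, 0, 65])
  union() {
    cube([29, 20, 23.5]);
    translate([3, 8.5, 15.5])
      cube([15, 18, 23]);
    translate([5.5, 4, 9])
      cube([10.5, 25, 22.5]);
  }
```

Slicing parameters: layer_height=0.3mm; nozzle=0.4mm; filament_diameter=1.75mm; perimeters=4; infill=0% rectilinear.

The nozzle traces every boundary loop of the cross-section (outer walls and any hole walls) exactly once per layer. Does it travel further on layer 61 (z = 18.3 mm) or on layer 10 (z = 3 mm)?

Layer 61 (z = 18.3): the cube (footprint 29×20) is included at this height (perimeter 98.00 mm); the 15×18 cube at (3, 8.5) contributes its full rectangle (perimeter 66.00 mm); the 10.5×25 cube at (5.5, 4) contributes its full rectangle (perimeter 71.00 mm); Merging all regions: the regions partially overlap (shared area 408.75 mm²), so the edge portions inside another operand are dropped and the merged outline is re-measured after clipping — boundary = 116.00 mm; (whole slice rotated 65° about Z — lengths, areas and connectivity unchanged). So its perimeter = 116.00 mm. Layer 10 (z = 3): the cube is present — its section is the full 29×20 rectangle (perimeter 98.00 mm); the cube at (3, 8.5) does not reach this height (z outside [15.5, 38.5]); the cube at (5.5, 4) does not reach this height (z outside [9, 31.5]); Merging all regions: only the 29×20 cube is present, so the union is just that shape — boundary = 98.00 mm; (rotated 65° about Z; rotation is an isometry so areas/perimeters/island counts are preserved). So its perimeter = 98.00 mm. Layer 61 is larger (116.00 vs 98.00 mm).

layer 61 (z = 18.3 mm)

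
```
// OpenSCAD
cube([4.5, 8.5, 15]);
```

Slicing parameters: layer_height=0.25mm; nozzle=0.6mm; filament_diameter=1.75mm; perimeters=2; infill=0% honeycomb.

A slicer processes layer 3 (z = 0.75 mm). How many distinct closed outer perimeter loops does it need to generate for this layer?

At z = 0.75 mm: the 4.5×8.5 cube contributes its full rectangle. The result has 1 disconnected region.

1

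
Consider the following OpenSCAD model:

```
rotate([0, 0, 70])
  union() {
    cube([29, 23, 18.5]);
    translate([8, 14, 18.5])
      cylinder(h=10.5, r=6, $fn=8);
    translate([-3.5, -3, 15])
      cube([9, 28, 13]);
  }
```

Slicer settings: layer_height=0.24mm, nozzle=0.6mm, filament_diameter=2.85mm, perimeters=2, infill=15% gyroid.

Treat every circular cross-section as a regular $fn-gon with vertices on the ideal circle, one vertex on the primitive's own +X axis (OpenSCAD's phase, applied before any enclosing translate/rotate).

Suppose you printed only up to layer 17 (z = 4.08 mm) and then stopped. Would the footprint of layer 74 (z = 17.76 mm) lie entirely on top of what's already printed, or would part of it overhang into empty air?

Compare the two slices. At z = 4.08: the cube (footprint 29×23) is included at this height (area 667.00 mm²); the cylinder at (8, 14) is absent (z outside [18.5, 29]); the cube at (-3.5, -3) does not reach this height (z outside [15, 28]); Merging all regions: only the 29×23 cube is present, so the union is just that shape — area = 667.00 mm²; (whole slice rotated 70° about Z — lengths, areas and connectivity unchanged). At z = 17.76: the cube is present — its section is the full 29×23 rectangle (area 667.00 mm²); the cylinder at (8, 14) is not intersected at this z (z outside [18.5, 29]); the 9×28 cube at (-3.5, -3) contributes its full rectangle (area 252.00 mm²); Taking the union: the regions partially overlap — summed areas 919.00 mm² minus the doubly-counted overlap 126.50 mm² gives 792.50 mm² — area = 792.50 mm²; (whole slice rotated 70° about Z — lengths, areas and connectivity unchanged). Checking containment: at z = 17.76 the cross-section extends beyond the z = 4.08 cross-section by about 125.50 mm².

part overhangs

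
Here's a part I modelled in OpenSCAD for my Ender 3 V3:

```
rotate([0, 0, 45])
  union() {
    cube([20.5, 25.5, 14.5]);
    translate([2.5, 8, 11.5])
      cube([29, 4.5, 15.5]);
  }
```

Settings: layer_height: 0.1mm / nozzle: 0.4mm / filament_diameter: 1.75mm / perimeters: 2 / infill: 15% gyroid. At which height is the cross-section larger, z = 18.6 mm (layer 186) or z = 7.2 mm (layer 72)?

Layer 186 (z = 18.6): the cube is absent (z outside [0, 14.5]); the 29×4.5 cube at (2.5, 8) contributes its full rectangle (area 130.50 mm²); Combining (union): only the 29×4.5 cube at (2.5, 8) is present, so the union is just that shape — area = 130.50 mm²; (whole slice rotated 45° about Z — lengths, areas and connectivity unchanged). So its area = 130.50 mm². Layer 72 (z = 7.2): the cube (footprint 20.5×25.5) is included at this height (area 522.75 mm²); the cube at (2.5, 8) is absent (z outside [11.5, 27]); Taking the union: only the 20.5×25.5 cube is present, so the union is just that shape — area = 522.75 mm²; (rotated 45° about Z; rotation is an isometry so areas/perimeters/island counts are preserved). So its area = 522.75 mm². Layer 72 is larger (522.75 vs 130.50 mm²).

layer 72 (z = 7.2 mm)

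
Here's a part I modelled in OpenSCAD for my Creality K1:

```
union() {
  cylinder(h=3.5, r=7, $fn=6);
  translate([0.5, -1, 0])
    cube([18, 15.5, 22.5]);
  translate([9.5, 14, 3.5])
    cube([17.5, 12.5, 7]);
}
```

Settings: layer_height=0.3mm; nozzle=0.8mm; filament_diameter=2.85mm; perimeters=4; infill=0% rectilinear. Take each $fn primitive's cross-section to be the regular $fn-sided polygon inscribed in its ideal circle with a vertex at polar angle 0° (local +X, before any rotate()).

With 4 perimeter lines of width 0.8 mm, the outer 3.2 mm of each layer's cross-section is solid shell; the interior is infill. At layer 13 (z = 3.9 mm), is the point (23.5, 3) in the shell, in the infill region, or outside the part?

At z = 3.9 mm: the cylinder is absent (z outside [0, 3.5]); the cube at (0.5, -1) is present — its section is the full 18×15.5 rectangle; the 17.5×12.5 cube at (9.5, 14) contributes its full rectangle; Taking the union: the regions partially overlap (shared area 4.50 mm²), so overlapping operands fuse into one piece — 1 connected region. Overall, the cross-section is a single solid region. The nearest boundary edge runs (18.50, 14.00)→(18.50, -1.00); distance from the point to it = 5.00 mm. The point is not inside any of the regions above, so it lies outside the cross-section (5.00 mm from the nearest boundary).

outside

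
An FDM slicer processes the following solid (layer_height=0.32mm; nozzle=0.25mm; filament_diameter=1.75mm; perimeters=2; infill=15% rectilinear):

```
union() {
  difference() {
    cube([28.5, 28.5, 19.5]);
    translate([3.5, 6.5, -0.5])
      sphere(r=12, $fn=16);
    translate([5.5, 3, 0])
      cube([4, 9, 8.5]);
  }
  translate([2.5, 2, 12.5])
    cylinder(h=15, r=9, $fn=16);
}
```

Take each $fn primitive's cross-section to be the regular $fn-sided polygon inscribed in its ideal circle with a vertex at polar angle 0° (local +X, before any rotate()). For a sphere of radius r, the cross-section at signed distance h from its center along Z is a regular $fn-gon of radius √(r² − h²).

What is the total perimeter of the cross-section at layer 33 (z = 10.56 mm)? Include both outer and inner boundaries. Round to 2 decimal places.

At z = 10.56 mm: the cube (footprint 28.5×28.5) is included at this height (perimeter 114.00 mm); the r=12 sphere at (3.5, 6.5) slices to a regular 16-gon of circumradius 4.656 (√(r²−h²) with h=11.06 from center) (perimeter = 2·16·4.656·sin(180°/16) = 29.07 mm); the cube at (5.5, 3) does not reach this height (z outside [0, 8.5]); After the difference (first − rest): starting from the 28.5×28.5 cube, the r=12 sphere at (3.5, 6.5) partially overlaps it — only the 61.91 mm² overlap (of its 66.36 mm²) is removed, clipping the outline — boundary = 130.59 mm; the cylinder at (2.5, 2) is absent (z outside [12.5, 27.5]); Taking the union: only that combined region is present, so the union is just that shape — boundary = 130.59 mm. Overall, the cross-section is a single solid region. Total boundary length (outer) = 130.59 mm.

130.59 mm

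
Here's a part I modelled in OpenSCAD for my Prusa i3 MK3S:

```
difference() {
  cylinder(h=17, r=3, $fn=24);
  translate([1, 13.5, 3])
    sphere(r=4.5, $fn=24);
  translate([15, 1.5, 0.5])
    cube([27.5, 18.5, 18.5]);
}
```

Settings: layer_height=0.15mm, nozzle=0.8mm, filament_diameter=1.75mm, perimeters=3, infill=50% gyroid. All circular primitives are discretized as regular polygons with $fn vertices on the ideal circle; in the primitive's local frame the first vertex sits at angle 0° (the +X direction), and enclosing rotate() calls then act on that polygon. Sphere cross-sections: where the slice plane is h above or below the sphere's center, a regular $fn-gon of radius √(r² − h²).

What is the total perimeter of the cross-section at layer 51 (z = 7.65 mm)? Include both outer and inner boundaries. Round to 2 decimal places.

18.80 mm

At z = 7.65 mm: the r=3 cylinder gives a regular 24-gon of circumradius 3 (constant along its height) (perimeter = 2·24·3.000·sin(180°/24) = 18.80 mm); the sphere at (1, 13.5) does not reach this height (|z−center|=4.650 > r=4.5); the cube at (15, 1.5) is present — its section is the full 27.5×18.5 rectangle (perimeter 92.00 mm); After the difference (first − rest): starting from the r=3 cylinder, the 27.5×18.5 cube at (15, 1.5) misses the remaining region (no effect) — boundary = 18.80 mm. Overall, the cross-section is a single solid region. Total boundary length (outer) = 18.80 mm.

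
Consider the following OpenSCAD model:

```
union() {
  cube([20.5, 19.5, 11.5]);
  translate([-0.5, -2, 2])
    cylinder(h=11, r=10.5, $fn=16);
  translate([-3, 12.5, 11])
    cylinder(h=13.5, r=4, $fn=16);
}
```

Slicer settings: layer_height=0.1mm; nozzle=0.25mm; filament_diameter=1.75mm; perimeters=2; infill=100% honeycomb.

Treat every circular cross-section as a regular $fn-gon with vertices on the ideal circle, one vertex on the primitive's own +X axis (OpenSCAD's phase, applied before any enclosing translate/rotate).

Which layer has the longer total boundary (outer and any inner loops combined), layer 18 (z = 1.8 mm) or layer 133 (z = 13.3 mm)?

Layer 18 (z = 1.8): the cube (footprint 20.5×19.5) is included at this height (perimeter 80.00 mm); the cylinder at (-0.5, -2) is not intersected at this z (z outside [2, 13]); the cylinder at (-3, 12.5) is absent (z outside [11, 24.5]); Merging all regions: only the 20.5×19.5 cube is present, so the union is just that shape — boundary = 80.00 mm. So its perimeter = 80.00 mm. Layer 133 (z = 13.3): the cube is absent (z outside [0, 11.5]); the cylinder at (-0.5, -2) is not intersected at this z (z outside [2, 13]); the cylinder at (-3, 12.5): section is a regular 16-gon, circumradius r=4 (perimeter = 2·16·4.000·sin(180°/16) = 24.97 mm); Merging all regions: only the r=4 cylinder at (-3, 12.5) is present, so the union is just that shape — boundary = 24.97 mm. So its perimeter = 24.97 mm. Layer 18 is larger (80.00 vs 24.97 mm).

layer 18 (z = 1.8 mm)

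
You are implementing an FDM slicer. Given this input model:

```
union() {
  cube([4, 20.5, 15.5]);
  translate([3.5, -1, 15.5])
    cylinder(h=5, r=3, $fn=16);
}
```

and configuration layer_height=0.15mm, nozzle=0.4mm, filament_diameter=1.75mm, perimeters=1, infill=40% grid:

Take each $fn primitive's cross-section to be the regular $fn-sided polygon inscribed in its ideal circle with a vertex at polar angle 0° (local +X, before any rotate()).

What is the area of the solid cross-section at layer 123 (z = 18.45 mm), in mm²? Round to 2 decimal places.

27.55 mm²

At z = 18.45 mm: the cube is absent (z outside [0, 15.5]); the cylinder at (3.5, -1): section is a regular 16-gon, circumradius r=3 (area = (16/2)·3.000²·sin(360°/16) = 27.55 mm²); Combining (union): only the r=3 cylinder at (3.5, -1) is present, so the union is just that shape — area = 27.55 mm². Overall, the cross-section is a single solid region. Net area = 27.55 mm².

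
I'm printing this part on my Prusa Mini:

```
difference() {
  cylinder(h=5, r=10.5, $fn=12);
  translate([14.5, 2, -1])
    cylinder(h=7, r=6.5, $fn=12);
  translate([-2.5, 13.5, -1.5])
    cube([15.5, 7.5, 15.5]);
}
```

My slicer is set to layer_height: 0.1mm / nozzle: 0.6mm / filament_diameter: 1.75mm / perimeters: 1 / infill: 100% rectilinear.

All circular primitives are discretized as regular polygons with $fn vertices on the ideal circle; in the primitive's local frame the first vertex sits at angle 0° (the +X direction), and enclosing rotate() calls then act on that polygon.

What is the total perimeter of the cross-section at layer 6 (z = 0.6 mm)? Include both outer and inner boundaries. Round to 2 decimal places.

At z = 0.6 mm: the cylinder: section is a regular 12-gon, circumradius r=10.5 (perimeter = 2·12·10.500·sin(180°/12) = 65.22 mm); the r=6.5 cylinder at (14.5, 2) contributes a regular 12-gon of circumradius 6.5 (perimeter = 2·12·6.500·sin(180°/12) = 40.38 mm); the cube at (-2.5, 13.5) is present — its section is the full 15.5×7.5 rectangle (perimeter 46.00 mm); After the difference (first − rest): starting from the r=10.5 cylinder, the r=6.5 cylinder at (14.5, 2) partially overlaps it — only the 10.19 mm² overlap (of its 126.75 mm²) is removed, clipping the outline; the 15.5×7.5 cube at (-2.5, 13.5) misses the remaining region (no effect) — boundary = 65.61 mm. Overall, the cross-section is a single solid region. Total boundary length (outer) = 65.61 mm.

65.61 mm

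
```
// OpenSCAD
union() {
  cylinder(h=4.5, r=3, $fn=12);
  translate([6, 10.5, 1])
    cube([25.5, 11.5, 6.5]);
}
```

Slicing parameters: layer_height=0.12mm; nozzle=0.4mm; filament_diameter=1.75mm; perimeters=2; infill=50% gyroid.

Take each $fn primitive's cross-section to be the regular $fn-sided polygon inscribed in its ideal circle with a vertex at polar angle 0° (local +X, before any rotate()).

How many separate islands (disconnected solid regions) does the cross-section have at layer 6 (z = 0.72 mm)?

1

At z = 0.72 mm: the cylinder: section is a regular 12-gon, circumradius r=3; the cube at (6, 10.5) is absent (z outside [1, 7.5]); Merging all regions: only the r=3 cylinder is present, so the union is just that shape — 1 connected region. Overall, the cross-section is a single solid region. Island count = 1.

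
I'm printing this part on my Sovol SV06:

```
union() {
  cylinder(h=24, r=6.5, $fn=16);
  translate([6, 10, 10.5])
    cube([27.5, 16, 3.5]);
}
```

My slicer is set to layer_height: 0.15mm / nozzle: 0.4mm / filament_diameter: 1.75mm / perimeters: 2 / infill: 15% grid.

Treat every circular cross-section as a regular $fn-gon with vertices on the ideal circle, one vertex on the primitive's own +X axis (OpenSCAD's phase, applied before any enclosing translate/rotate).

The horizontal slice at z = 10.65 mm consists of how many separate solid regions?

At z = 10.65 mm: the r=6.5 cylinder gives a regular 16-gon of circumradius 6.5 (constant along its height); the cube at (6, 10) is present — its section is the full 27.5×16 rectangle; Taking the union: the 2 present regions are separate (no shared area or edge), so areas and boundary lengths simply add and each stays a separate island — 2 connected regions. The result has 2 disconnected regions.

2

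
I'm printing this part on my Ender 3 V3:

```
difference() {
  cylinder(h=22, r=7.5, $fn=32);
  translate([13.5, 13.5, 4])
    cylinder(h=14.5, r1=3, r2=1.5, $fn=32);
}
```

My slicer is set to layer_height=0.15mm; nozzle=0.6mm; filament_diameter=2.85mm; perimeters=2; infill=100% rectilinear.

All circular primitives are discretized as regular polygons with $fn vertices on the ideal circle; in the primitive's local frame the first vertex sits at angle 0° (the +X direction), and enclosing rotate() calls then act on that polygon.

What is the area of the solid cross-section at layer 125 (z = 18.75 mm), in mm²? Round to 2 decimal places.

175.58 mm²

At z = 18.75 mm: the cylinder: section is a regular 32-gon, circumradius r=7.5 (area = (32/2)·7.500²·sin(360°/32) = 175.58 mm²); the cone at (13.5, 13.5) does not reach this height (z outside [4, 18.5]); After the difference (first − rest): none of the subtracted shapes is present at this height, so the r=7.5 cylinder is unchanged — area = 175.58 mm². Overall, the cross-section is a single solid region. Net area = 175.58 mm².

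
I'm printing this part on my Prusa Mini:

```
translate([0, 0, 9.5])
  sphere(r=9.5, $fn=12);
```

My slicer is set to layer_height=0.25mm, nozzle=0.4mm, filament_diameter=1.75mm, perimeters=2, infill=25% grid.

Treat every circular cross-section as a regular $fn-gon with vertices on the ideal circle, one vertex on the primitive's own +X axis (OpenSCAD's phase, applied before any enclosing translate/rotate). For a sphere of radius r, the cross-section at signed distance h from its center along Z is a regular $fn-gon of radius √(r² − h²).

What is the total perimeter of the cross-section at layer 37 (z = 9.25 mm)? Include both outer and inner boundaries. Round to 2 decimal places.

58.99 mm

At z = 9.25 mm: the sphere: section is a regular 12-gon, circumradius = √(r²−h²) = √(9.5²−0.25²) = 9.497 (perimeter = 2·12·9.497·sin(180°/12) = 58.99 mm). Overall, the cross-section is a single solid region. Total boundary length (outer) = 58.99 mm.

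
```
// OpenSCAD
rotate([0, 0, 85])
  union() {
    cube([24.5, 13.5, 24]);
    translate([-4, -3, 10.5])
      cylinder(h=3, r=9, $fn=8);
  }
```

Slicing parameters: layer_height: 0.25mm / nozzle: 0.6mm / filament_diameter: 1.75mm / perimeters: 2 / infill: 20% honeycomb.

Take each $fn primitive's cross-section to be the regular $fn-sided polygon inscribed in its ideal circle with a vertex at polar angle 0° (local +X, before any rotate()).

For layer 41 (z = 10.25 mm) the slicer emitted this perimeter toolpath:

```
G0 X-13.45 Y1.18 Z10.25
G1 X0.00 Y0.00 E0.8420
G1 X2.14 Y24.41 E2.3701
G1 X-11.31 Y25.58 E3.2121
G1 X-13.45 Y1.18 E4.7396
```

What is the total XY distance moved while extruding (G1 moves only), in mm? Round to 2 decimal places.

76.00 mm

Sum the Euclidean lengths of each G1 segment: total = 76.00 mm.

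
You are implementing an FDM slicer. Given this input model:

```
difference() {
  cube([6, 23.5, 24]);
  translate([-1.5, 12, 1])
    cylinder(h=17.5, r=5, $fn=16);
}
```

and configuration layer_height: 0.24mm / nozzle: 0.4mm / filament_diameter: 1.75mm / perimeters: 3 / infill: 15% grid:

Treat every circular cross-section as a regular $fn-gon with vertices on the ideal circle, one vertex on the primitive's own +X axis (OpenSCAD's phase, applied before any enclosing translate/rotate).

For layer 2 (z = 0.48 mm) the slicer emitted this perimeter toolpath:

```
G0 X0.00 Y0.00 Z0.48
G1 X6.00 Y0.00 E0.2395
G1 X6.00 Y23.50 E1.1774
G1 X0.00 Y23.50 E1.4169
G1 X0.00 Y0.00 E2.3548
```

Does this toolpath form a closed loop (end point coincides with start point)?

yes

Start point (G0): (0.00, 0.00). End point (last G1): the path returns to the start — closed.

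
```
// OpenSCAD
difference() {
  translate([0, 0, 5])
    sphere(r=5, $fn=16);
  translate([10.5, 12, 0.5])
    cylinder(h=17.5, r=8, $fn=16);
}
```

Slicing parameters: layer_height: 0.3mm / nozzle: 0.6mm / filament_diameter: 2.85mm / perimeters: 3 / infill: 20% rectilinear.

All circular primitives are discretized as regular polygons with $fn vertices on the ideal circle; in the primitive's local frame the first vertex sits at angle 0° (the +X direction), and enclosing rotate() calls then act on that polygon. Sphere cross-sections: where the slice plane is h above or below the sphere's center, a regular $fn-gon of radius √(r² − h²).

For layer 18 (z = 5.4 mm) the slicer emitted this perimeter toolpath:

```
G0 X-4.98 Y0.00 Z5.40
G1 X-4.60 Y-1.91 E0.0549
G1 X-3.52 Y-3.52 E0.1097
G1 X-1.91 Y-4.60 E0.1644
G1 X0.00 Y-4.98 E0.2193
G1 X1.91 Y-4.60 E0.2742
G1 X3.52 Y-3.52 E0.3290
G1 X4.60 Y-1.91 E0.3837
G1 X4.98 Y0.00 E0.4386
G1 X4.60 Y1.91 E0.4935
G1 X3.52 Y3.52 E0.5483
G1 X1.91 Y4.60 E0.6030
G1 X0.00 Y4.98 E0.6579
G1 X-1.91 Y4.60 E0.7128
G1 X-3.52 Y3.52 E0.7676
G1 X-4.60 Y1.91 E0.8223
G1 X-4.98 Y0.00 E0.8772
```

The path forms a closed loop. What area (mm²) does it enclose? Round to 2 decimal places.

75.92 mm²

Apply the shoelace formula to the sequence of (X, Y) vertices; enclosed area = 75.92 mm².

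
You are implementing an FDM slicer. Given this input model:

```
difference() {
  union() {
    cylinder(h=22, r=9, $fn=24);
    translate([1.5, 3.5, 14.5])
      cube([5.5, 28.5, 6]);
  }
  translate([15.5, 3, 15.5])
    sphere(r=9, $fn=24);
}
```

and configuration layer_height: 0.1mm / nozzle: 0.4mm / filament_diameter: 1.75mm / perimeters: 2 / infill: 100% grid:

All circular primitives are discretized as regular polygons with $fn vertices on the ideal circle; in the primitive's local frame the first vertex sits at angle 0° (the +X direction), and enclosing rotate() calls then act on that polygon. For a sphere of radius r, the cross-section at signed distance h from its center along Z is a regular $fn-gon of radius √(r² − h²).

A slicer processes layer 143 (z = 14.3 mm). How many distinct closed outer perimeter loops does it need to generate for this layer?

At z = 14.3 mm: the r=9 cylinder gives a regular 24-gon of circumradius 9 (constant along its height); the cube at (1.5, 3.5) does not reach this height (z outside [14.5, 20.5]); Combining (union): only the r=9 cylinder is present, so the union is just that shape — 1 connected region; the r=9 sphere at (15.5, 3) slices to a regular 24-gon of circumradius 8.920 (√(r²−h²) with h=1.2 from center); After the difference (first − rest): starting from the result so far, the r=9 sphere at (15.5, 3) partially overlaps it — only the 11.32 mm² overlap (of its 247.10 mm²) is removed, clipping the outline — 1 connected region. The result has 1 disconnected region.

1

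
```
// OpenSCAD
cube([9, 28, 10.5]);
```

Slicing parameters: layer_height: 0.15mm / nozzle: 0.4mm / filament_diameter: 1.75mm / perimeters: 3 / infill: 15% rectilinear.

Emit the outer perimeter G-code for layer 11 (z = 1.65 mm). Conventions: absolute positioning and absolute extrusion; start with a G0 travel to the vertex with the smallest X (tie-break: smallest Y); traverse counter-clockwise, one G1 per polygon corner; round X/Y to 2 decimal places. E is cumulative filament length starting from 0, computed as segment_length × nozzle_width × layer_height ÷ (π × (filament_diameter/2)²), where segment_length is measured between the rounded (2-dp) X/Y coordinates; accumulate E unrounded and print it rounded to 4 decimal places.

G0 X0.00 Y0.00 Z1.65
G1 X9.00 Y0.00 E0.2245
G1 X9.00 Y28.00 E0.9230
G1 X0.00 Y28.00 E1.1475
G1 X0.00 Y0.00 E1.8459

At z = 1.65 mm: the 9×28 cube contributes its full rectangle. The outline is a single polygon with 4 vertices. Extrusion per mm of travel: 0.4 × 0.15 / (π × 0.875²) = 0.024945. Accumulating E over each segment gives final E = 1.8459.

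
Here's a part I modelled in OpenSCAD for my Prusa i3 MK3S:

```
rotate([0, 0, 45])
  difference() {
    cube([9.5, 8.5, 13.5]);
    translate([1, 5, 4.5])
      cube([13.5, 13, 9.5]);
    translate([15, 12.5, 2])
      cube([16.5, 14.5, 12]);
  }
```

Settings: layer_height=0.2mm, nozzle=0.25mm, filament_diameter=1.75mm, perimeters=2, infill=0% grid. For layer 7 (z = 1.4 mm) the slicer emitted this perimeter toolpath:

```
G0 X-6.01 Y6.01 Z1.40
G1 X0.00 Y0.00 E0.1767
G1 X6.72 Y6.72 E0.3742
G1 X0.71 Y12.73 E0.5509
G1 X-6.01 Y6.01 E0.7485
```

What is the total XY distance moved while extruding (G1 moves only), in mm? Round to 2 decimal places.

Sum the Euclidean lengths of each G1 segment: total = 36.01 mm.

36.01 mm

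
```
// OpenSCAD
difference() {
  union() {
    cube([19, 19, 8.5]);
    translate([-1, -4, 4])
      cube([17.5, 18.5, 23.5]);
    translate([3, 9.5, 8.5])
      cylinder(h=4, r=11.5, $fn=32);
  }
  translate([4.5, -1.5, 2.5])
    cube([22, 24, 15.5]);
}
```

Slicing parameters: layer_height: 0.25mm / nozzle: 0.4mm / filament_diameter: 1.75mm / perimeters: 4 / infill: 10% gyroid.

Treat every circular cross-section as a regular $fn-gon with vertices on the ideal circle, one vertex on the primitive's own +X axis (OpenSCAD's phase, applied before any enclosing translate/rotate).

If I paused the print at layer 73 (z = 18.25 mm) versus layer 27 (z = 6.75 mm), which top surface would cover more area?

layer 73 (z = 18.25 mm)

Layer 73 (z = 18.25): the cube is not intersected at this z (z outside [0, 8.5]); the cube at (-1, -4) (footprint 17.5×18.5) is included at this height (area 323.75 mm²); the cylinder at (3, 9.5) is not intersected at this z (z outside [8.5, 12.5]); Combining (union): only the 17.5×18.5 cube at (-1, -4) is present, so the union is just that shape — area = 323.75 mm²; the cube at (4.5, -1.5) does not reach this height (z outside [2.5, 18]); After the difference (first − rest): none of the subtracted shapes is present at this height, so the result so far is unchanged — area = 323.75 mm². So its area = 323.75 mm². Layer 27 (z = 6.75): the cube is present — its section is the full 19×19 rectangle (area 361.00 mm²); the 17.5×18.5 cube at (-1, -4) contributes its full rectangle (area 323.75 mm²); the cylinder at (3, 9.5) is not intersected at this z (z outside [8.5, 12.5]); Merging all regions: the regions partially overlap — summed areas 684.75 mm² minus the doubly-counted overlap 239.25 mm² gives 445.50 mm² — area = 445.50 mm²; the 22×24 cube at (4.5, -1.5) contributes its full rectangle (area 528.00 mm²); Taking the first minus the rest: starting from that combined region (445.50 mm²), the 22×24 cube at (4.5, -1.5) partially overlaps it — only the 293.50 mm² overlap (of its 528.00 mm²) is removed, clipping the outline — area = 152.00 mm². So its area = 152.00 mm². Layer 73 is larger (323.75 vs 152.00 mm²).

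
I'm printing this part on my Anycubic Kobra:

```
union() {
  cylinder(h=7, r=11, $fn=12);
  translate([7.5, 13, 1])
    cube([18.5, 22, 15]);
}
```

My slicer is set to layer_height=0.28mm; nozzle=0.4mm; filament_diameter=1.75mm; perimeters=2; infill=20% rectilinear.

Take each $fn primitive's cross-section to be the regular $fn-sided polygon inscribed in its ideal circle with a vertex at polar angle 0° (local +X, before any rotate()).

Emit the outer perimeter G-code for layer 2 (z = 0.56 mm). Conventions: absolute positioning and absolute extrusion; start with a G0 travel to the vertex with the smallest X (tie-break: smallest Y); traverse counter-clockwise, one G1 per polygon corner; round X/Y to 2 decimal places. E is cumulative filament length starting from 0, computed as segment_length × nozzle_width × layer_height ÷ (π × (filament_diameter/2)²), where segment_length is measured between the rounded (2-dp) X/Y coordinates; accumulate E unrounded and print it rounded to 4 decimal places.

G0 X-11.00 Y0.00 Z0.56
G1 X-9.53 Y-5.50 E0.2651
G1 X-5.50 Y-9.53 E0.5305
G1 X0.00 Y-11.00 E0.7956
G1 X5.50 Y-9.53 E1.0607
G1 X9.53 Y-5.50 E1.3260
G1 X11.00 Y0.00 E1.5911
G1 X9.53 Y5.50 E1.8562
G1 X5.50 Y9.53 E2.1216
G1 X0.00 Y11.00 E2.3867
G1 X-5.50 Y9.53 E2.6518
G1 X-9.53 Y5.50 E2.9172
G1 X-11.00 Y0.00 E3.1823

At z = 0.56 mm: the cylinder: section is a regular 12-gon, circumradius r=11; the cube at (7.5, 13) is absent (z outside [1, 16]); Combining (union): only the r=11 cylinder is present, so the union is just that shape — 1 connected region. The outline is a single polygon with 12 vertices. Extrusion per mm of travel: 0.4 × 0.28 / (π × 0.875²) = 0.046564. Accumulating E over each segment gives final E = 3.1823.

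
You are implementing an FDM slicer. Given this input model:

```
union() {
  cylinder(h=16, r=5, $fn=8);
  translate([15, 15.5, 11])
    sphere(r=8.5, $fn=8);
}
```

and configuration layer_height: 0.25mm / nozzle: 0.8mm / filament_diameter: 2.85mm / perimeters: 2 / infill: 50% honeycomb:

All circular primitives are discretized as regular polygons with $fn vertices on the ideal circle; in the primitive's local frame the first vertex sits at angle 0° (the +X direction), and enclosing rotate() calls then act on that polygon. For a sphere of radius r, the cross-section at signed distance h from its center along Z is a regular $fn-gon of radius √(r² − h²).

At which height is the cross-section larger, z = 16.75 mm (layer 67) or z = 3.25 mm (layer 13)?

Layer 67 (z = 16.75): the cylinder is absent (z outside [0, 16]); the sphere at (15, 15.5): section is a regular 8-gon, circumradius = √(r²−h²) = √(8.5²−5.75²) = 6.260 (area = (8/2)·6.260²·sin(360°/8) = 110.84 mm²); Combining (union): only the r=8.5 sphere at (15, 15.5) is present, so the union is just that shape — area = 110.84 mm². So its area = 110.84 mm². Layer 13 (z = 3.25): the cylinder: section is a regular 8-gon, circumradius r=5 (area = (8/2)·5.000²·sin(360°/8) = 70.71 mm²); the sphere at (15, 15.5): section is a regular 8-gon, circumradius = √(r²−h²) = √(8.5²−7.75²) = 3.491 (area = (8/2)·3.491²·sin(360°/8) = 34.47 mm²); Combining (union): the 2 present regions are separate (no shared area or edge), so areas and boundary lengths simply add and each stays a separate island — area = 105.18 mm². So its area = 105.18 mm². Layer 67 is larger (110.84 vs 105.18 mm²).

layer 67 (z = 16.75 mm)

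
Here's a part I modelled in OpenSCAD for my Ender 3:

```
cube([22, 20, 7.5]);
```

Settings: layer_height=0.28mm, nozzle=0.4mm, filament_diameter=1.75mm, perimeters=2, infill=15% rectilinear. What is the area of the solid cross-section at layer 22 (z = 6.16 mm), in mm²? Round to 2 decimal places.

440.00 mm²

At z = 6.16 mm: the 22×20 cube contributes its full rectangle (area 440.00 mm²). Overall, the cross-section is a single solid region. Net area = 440.00 mm².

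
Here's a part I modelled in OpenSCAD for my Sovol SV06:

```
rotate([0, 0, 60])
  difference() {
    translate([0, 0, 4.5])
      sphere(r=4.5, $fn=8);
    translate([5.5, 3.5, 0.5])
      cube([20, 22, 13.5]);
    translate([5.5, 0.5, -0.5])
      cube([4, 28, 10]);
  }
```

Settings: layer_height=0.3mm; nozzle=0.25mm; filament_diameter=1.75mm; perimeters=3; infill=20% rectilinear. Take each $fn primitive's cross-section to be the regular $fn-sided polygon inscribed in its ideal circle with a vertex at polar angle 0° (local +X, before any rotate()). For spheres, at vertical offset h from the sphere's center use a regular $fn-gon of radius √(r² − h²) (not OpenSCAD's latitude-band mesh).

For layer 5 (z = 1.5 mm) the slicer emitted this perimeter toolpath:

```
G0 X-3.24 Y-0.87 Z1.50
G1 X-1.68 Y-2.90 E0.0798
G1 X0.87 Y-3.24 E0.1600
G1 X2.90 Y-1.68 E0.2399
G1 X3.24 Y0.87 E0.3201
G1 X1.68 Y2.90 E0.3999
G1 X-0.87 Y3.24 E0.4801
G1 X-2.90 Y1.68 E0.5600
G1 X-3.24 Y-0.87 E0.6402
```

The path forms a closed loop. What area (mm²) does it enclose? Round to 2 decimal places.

Apply the shoelace formula to the sequence of (X, Y) vertices; enclosed area = 31.80 mm².

31.80 mm²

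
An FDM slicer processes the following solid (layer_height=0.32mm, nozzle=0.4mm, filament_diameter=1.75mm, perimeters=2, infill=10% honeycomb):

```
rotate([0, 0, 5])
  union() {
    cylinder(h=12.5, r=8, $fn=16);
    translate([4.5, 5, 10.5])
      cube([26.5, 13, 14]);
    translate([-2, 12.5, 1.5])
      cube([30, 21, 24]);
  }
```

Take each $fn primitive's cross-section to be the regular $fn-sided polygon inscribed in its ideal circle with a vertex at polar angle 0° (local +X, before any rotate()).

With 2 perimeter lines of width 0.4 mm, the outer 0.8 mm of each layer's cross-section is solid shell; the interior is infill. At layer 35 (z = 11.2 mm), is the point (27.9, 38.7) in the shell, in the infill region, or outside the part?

At z = 11.2 mm: the r=8 cylinder gives a regular 16-gon of circumradius 8 (constant along its height); the cube at (4.5, 5) is present — its section is the full 26.5×13 rectangle; the 30×21 cube at (-2, 12.5) contributes its full rectangle; Combining (union): the regions partially overlap (shared area 130.60 mm²), so overlapping operands fuse into one piece — 1 connected region; (whole slice rotated 5° about Z — lengths, areas and connectivity unchanged). Overall, the cross-section is a single solid region. Undo the 5° rotation: the query point maps to (31.167, 36.121) in the un-rotated model frame. The nearest boundary edge runs (-2.00, 33.50)→(28.00, 33.50); distance from the point to it = 4.11 mm. The point is not inside any of the regions above, so it lies outside the cross-section (4.11 mm from the nearest boundary).

outside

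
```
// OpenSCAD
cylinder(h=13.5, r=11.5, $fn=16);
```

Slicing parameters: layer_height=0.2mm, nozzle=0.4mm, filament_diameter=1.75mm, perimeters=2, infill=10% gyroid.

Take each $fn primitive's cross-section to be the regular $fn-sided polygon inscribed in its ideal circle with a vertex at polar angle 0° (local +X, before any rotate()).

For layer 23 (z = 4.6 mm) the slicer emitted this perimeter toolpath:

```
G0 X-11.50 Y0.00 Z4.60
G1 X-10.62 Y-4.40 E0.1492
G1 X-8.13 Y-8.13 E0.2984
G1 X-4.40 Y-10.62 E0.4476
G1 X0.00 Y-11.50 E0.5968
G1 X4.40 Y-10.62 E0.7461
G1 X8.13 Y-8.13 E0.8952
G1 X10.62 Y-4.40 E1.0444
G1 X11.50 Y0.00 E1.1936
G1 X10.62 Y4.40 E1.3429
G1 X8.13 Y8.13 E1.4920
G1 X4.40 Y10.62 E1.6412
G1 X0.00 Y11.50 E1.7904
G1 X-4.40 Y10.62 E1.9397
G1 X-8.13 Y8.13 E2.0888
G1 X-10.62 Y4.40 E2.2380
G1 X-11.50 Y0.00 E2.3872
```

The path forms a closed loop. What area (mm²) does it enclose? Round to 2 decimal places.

Apply the shoelace formula to the sequence of (X, Y) vertices; enclosed area = 404.67 mm².

404.67 mm²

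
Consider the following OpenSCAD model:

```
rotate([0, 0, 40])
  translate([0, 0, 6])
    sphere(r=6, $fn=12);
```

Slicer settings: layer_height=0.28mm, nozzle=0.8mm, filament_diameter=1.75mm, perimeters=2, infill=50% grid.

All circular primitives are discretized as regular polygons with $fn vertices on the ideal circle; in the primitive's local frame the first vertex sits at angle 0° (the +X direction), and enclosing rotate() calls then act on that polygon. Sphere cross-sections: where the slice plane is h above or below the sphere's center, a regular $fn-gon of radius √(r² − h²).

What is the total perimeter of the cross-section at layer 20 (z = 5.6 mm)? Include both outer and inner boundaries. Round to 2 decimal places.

37.19 mm

At z = 5.6 mm: the r=6 sphere contributes a regular 12-gon of circumradius √(6²−0.4²) = 5.987 (perimeter = 2·12·5.987·sin(180°/12) = 37.19 mm); (whole slice rotated 40° about Z — lengths, areas and connectivity unchanged). Overall, the cross-section is a single solid region. Total boundary length (outer) = 37.19 mm.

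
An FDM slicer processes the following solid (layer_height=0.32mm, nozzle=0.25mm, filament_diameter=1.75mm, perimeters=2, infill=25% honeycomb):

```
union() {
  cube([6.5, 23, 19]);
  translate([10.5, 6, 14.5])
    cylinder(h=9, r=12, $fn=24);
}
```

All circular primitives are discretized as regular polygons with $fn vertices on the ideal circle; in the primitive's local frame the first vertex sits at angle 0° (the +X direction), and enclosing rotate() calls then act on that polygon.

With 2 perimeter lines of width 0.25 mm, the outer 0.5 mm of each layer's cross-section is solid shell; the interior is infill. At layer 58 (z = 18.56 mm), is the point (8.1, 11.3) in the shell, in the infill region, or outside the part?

At z = 18.56 mm: the cube is present — its section is the full 6.5×23 rectangle; the r=12 cylinder at (10.5, 6) gives a regular 24-gon of circumradius 12 (constant along its height); Taking the union: the regions partially overlap (shared area 98.50 mm²), so overlapping operands fuse into one piece — 1 connected region. Overall, the cross-section is a single solid region. The nearest boundary edge runs (6.50, 23.00)→(6.50, 17.22); distance from the point to it = 6.13 mm. The point is inside the cross-section and 6.13 mm from the nearest boundary — more than the 0.5 mm shell width (2 × 0.25), so it's in the infill interior.

infill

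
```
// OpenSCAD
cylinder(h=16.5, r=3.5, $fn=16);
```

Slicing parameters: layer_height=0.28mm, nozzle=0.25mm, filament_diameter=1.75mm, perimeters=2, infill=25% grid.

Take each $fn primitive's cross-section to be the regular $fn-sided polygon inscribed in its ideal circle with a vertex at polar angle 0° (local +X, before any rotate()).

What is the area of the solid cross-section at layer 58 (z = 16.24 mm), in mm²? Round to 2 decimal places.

At z = 16.24 mm: the cylinder: section is a regular 16-gon, circumradius r=3.5 (area = (16/2)·3.500²·sin(360°/16) = 37.50 mm²). Overall, the cross-section is a single solid region. Net area = 37.50 mm².

37.50 mm²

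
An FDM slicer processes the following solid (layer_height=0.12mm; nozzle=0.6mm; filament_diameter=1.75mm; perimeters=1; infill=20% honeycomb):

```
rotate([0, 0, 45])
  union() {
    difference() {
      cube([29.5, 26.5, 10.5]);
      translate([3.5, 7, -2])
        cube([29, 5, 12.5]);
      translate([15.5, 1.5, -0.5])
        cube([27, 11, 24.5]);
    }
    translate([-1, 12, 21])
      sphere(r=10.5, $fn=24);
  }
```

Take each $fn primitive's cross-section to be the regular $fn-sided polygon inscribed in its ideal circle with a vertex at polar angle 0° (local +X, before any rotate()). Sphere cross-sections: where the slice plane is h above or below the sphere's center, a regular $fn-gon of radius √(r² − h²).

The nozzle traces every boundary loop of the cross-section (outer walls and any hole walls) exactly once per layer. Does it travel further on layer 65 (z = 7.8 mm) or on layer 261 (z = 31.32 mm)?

Layer 65 (z = 7.8): the 29.5×26.5 cube contributes its full rectangle (perimeter 112.00 mm); the cube at (3.5, 7) (footprint 29×5) is included at this height (perimeter 68.00 mm); the cube at (15.5, 1.5) is present — its section is the full 27×11 rectangle (perimeter 76.00 mm); Taking the first minus the rest: starting from the 29.5×26.5 cube, the 29×5 cube at (3.5, 7) partially overlaps it — only the 130.00 mm² overlap (of its 145.00 mm²) is removed, clipping the outline; the 27×11 cube at (15.5, 1.5) partially overlaps it — only the 84.00 mm² overlap (of its 297.00 mm²) is removed, clipping the outline — boundary = 164.00 mm; the sphere at (-1, 12) is absent (|z−center|=13.200 > r=10.5); Merging all regions: only the result so far is present, so the union is just that shape — boundary = 164.00 mm; (rotated 45° about Z; rotation is an isometry so areas/perimeters/island counts are preserved). So its perimeter = 164.00 mm. Layer 261 (z = 31.32): the cube is not intersected at this z (z outside [0, 10.5]); the cube at (3.5, 7) is absent (z outside [-2, 10.5]); the cube at (15.5, 1.5) is absent (z outside [-0.5, 24]); Taking the first minus the rest: the first operand is absent here, so nothing remains; the r=10.5 sphere at (-1, 12) slices to a regular 24-gon of circumradius 1.936 (√(r²−h²) with h=10.32 from center) (perimeter = 2·24·1.936·sin(180°/24) = 12.13 mm); Taking the union: only the r=10.5 sphere at (-1, 12) is present, so the union is just that shape — boundary = 12.13 mm; (rotated 45° about Z; rotation is an isometry so areas/perimeters/island counts are preserved). So its perimeter = 12.13 mm. Layer 65 is larger (164.00 vs 12.13 mm).

layer 65 (z = 7.8 mm)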